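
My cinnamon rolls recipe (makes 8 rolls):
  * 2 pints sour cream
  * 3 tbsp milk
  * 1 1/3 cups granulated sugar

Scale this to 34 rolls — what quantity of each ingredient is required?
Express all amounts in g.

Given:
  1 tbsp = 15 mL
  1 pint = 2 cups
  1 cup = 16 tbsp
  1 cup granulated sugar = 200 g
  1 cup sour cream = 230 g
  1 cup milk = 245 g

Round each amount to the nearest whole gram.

Scaling factor: 34/8 = 17/4 = 4.25.
sour cream: 2 pint × 17/4 × 2 cup/pint × 230 g/cup = 3910 g
milk: 3 tbsp × 17/4 ÷ 16 tbsp/cup × 245 g/cup ≈ 195 g
granulated sugar: 4/3 cup × 17/4 × 200 g/cup ≈ 1133 g

sour cream: 3910 g; milk: 195 g; granulated sugar: 1133 g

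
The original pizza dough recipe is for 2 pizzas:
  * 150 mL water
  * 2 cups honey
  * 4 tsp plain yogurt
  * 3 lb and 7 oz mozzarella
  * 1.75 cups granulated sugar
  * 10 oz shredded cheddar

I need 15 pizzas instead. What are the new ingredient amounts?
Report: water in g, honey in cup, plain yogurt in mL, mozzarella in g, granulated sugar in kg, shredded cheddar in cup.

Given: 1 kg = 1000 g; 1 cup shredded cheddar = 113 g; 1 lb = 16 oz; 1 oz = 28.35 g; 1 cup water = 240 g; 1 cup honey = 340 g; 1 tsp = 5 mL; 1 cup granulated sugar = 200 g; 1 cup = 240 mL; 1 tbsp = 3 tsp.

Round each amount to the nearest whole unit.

Scaling factor: 15/2 = 7.5.
water: 150 mL × 15/2 ÷ 240 mL/cup × 240 g/cup = 1125 g
honey: 2 cup × 15/2 = 15 cup
plain yogurt: 4 tsp × 15/2 × 5 mL/tsp = 150 mL
mozzarella: (3 lb + 7 oz = 3.4375 lb) × 15/2 × 16 oz/lb × 28.35 g/oz ≈ 11694 g
granulated sugar: 1.75 cup × 15/2 × 200 g/cup ÷ 1000 g/kg ≈ 3 kg
shredded cheddar: 10 oz × 15/2 × 28.35 g/oz ÷ 113 g/cup ≈ 19 cup

water: 1125 g; honey: 15 cup; plain yogurt: 150 mL; mozzarella: 11694 g; granulated sugar: 3 kg; shredded cheddar: 19 cup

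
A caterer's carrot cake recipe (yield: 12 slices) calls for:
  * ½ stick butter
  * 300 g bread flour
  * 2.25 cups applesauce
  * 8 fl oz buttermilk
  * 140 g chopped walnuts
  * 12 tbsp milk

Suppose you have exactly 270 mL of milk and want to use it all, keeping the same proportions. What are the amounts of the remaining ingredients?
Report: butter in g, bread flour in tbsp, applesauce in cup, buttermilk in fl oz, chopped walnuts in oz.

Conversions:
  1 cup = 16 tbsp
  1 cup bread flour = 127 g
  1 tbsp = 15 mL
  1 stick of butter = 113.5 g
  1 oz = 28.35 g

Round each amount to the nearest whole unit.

butter: 85 g; bread flour: 57 tbsp; applesauce: 3 cup; buttermilk: 12 fl oz; chopped walnuts: 7 oz

The original recipe has 180 mL of milk, so the scaling factor is 270 ÷ 180 = 3/2 = 1.5.
butter: 0.5 stick × 3/2 × 113.5 g/stick ≈ 85 g
bread flour: 300 g × 3/2 ÷ 127 g/cup × 16 tbsp/cup ≈ 57 tbsp
applesauce: 2.25 cup × 3/2 ≈ 3 cup
buttermilk: 8 fl oz × 3/2 = 12 fl oz
chopped walnuts: 140 g × 3/2 ÷ 28.35 g/oz ≈ 7 oz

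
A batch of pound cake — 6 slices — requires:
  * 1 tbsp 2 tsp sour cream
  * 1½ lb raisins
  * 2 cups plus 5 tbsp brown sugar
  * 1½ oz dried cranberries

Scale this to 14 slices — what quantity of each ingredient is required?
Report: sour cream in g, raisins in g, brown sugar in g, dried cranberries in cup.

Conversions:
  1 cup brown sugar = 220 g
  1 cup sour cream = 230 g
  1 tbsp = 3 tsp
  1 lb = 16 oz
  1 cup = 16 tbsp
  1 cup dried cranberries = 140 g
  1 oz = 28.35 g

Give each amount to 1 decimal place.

Scaling factor: 14/6 = 7/3.
sour cream: (1 tbsp + 2 tsp = 5/3 tbsp) × 7/3 ÷ 16 tbsp/cup × 230 g/cup ≈ 55.9 g
raisins: 1.5 lb × 7/3 × 16 oz/lb × 28.35 g/oz = 1587.6 g
brown sugar: (2 cup + 5 tbsp = 2.3125 cup) × 7/3 × 220 g/cup ≈ 1187.1 g
dried cranberries: 1.5 oz × 7/3 × 28.35 g/oz ÷ 140 g/cup ≈ 0.7 cup

sour cream: 55.9 g; raisins: 1587.6 g; brown sugar: 1187.1 g; dried cranberries: 0.7 cup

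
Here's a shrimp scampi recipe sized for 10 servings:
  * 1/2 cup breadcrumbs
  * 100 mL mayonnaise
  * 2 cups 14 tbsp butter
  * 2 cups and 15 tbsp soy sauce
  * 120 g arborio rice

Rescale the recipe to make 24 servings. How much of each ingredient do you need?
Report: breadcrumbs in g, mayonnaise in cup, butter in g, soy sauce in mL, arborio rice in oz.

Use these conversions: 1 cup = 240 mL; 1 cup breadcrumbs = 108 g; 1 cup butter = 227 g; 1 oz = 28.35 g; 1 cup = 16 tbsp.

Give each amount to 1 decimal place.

breadcrumbs: 129.6 g; mayonnaise: 1.0 cup; butter: 1566.3 g; soy sauce: 1692.0 mL; arborio rice: 10.2 oz

Scaling factor: 24/10 = 12/5 = 2.4.
breadcrumbs: 0.5 cup × 12/5 × 108 g/cup = 129.6 g
mayonnaise: 100 mL × 12/5 ÷ 240 mL/cup = 1.0 cup
butter: (2 cup + 14 tbsp = 2.875 cup) × 12/5 × 227 g/cup = 1566.3 g
soy sauce: (2 cup + 15 tbsp = 2.9375 cup) × 12/5 × 240 mL/cup = 1692.0 mL
arborio rice: 120 g × 12/5 ÷ 28.35 g/oz ≈ 10.2 oz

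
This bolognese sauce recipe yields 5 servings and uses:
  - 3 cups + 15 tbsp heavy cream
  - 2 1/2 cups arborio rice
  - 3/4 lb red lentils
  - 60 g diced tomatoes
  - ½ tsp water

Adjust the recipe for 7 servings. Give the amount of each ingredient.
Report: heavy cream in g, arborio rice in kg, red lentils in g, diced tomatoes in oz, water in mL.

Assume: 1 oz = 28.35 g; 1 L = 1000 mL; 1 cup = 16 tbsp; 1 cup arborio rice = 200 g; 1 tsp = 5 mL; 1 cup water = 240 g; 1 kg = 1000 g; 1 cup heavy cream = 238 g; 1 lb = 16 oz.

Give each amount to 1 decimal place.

Scaling factor: 7/5 = 1.4.
heavy cream: (3 cup + 15 tbsp = 3.9375 cup) × 7/5 × 238 g/cup ≈ 1312.0 g
arborio rice: 2.5 cup × 7/5 × 200 g/cup ÷ 1000 g/kg = 0.7 kg
red lentils: 0.75 lb × 7/5 × 16 oz/lb × 28.35 g/oz ≈ 476.3 g
diced tomatoes: 60 g × 7/5 ÷ 28.35 g/oz ≈ 3.0 oz
water: 0.5 tsp × 7/5 × 5 mL/tsp = 3.5 mL

heavy cream: 1312.0 g; arborio rice: 0.7 kg; red lentils: 476.3 g; diced tomatoes: 3.0 oz; water: 3.5 mL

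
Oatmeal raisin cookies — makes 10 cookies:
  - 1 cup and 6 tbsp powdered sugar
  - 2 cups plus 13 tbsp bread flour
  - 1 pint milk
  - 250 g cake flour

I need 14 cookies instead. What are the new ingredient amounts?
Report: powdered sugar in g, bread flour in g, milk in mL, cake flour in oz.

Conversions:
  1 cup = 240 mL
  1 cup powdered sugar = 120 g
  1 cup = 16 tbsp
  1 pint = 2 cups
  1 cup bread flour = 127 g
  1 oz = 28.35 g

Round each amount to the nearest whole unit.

Scaling factor: 14/10 = 7/5 = 1.4.
powdered sugar: (1 cup + 6 tbsp = 1.375 cup) × 7/5 × 120 g/cup = 231 g
bread flour: (2 cup + 13 tbsp = 2.8125 cup) × 7/5 × 127 g/cup ≈ 500 g
milk: 1 pint × 7/5 × 2 cup/pint × 240 mL/cup = 672 mL
cake flour: 250 g × 7/5 ÷ 28.35 g/oz ≈ 12 oz

powdered sugar: 231 g; bread flour: 500 g; milk: 672 mL; cake flour: 12 oz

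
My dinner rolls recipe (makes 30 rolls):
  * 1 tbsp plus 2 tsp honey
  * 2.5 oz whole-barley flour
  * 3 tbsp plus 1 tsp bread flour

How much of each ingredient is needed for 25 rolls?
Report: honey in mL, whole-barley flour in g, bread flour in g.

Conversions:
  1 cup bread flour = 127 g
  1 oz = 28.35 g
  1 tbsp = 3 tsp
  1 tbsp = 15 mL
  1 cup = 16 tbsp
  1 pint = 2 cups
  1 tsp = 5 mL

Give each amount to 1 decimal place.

Scaling factor: 25/30 = 5/6.
honey: (1 tbsp + 2 tsp = 5/3 tbsp) × 5/6 × 15 mL/tbsp ≈ 20.8 mL
whole-barley flour: 2.5 oz × 5/6 × 28.35 g/oz ≈ 59.1 g
bread flour: (3 tbsp + 1 tsp = 10/3 tbsp) × 5/6 ÷ 16 tbsp/cup × 127 g/cup ≈ 22.0 g

honey: 20.8 mL; whole-barley flour: 59.1 g; bread flour: 22.0 g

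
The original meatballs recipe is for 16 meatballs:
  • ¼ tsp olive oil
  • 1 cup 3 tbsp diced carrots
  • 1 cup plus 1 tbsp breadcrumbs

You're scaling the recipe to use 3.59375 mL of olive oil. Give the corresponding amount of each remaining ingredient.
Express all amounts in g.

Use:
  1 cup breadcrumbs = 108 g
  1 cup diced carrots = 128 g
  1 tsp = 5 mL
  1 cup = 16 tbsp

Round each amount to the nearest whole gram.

The original recipe has 1.25 mL of olive oil, so the scaling factor is 3.59375 ÷ 1.25 = 23/8 = 2.875.
diced carrots: (1 cup + 3 tbsp = 1.1875 cup) × 23/8 × 128 g/cup = 437 g
breadcrumbs: (1 cup + 1 tbsp = 1.0625 cup) × 23/8 × 108 g/cup ≈ 330 g

diced carrots: 437 g; breadcrumbs: 330 g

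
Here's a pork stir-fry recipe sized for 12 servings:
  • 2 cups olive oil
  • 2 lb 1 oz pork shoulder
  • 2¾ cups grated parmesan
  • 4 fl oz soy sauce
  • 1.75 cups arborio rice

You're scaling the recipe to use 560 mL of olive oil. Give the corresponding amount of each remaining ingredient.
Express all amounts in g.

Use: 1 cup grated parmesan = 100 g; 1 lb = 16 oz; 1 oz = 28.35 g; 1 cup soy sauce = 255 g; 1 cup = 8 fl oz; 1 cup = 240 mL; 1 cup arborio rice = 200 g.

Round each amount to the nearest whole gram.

pork shoulder: 1091 g; grated parmesan: 321 g; soy sauce: 149 g; arborio rice: 408 g

The original recipe has 480 mL of olive oil, so the scaling factor is 560 ÷ 480 = 7/6.
pork shoulder: (2 lb + 1 oz = 2.0625 lb) × 7/6 × 16 oz/lb × 28.35 g/oz ≈ 1091 g
grated parmesan: 2.75 cup × 7/6 × 100 g/cup ≈ 321 g
soy sauce: 4 fl oz × 7/6 ÷ 8 fl oz/cup × 255 g/cup ≈ 149 g
arborio rice: 1.75 cup × 7/6 × 200 g/cup ≈ 408 g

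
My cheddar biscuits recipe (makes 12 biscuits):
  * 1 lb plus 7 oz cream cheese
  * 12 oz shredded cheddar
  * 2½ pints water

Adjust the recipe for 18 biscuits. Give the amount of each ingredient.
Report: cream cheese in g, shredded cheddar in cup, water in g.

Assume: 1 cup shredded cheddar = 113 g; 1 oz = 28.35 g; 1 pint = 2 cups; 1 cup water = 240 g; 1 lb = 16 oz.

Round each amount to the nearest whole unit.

Scaling factor: 18/12 = 3/2 = 1.5.
cream cheese: (1 lb + 7 oz = 1.4375 lb) × 3/2 × 16 oz/lb × 28.35 g/oz ≈ 978 g
shredded cheddar: 12 oz × 3/2 × 28.35 g/oz ÷ 113 g/cup ≈ 5 cup
water: 2.5 pint × 3/2 × 2 cup/pint × 240 g/cup = 1800 g

cream cheese: 978 g; shredded cheddar: 5 cup; water: 1800 g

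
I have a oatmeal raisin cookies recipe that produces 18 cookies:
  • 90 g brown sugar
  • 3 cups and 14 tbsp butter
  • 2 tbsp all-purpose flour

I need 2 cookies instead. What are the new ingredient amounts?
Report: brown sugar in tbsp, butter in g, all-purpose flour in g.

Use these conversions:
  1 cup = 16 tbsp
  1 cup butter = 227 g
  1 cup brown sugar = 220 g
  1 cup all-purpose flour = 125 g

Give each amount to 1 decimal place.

Scaling factor: 2/18 = 1/9.
brown sugar: 90 g × 1/9 ÷ 220 g/cup × 16 tbsp/cup ≈ 0.7 tbsp
butter: (3 cup + 14 tbsp = 3.875 cup) × 1/9 × 227 g/cup ≈ 97.7 g
all-purpose flour: 2 tbsp × 1/9 ÷ 16 tbsp/cup × 125 g/cup ≈ 1.7 g

brown sugar: 0.7 tbsp; butter: 97.7 g; all-purpose flour: 1.7 g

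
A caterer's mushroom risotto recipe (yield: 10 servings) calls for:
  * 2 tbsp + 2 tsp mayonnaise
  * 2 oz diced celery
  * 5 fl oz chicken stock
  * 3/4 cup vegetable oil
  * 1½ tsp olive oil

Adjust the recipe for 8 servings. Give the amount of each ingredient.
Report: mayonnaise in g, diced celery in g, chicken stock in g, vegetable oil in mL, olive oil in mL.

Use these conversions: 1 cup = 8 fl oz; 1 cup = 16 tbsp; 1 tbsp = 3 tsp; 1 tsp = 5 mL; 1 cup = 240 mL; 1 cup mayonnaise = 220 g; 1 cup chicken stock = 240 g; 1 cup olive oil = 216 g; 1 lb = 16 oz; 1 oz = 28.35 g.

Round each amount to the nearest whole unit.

Scaling factor: 8/10 = 4/5 = 0.8.
mayonnaise: (2 tbsp + 2 tsp = 8/3 tbsp) × 4/5 ÷ 16 tbsp/cup × 220 g/cup ≈ 29 g
diced celery: 2 oz × 4/5 × 28.35 g/oz ≈ 45 g
chicken stock: 5 fl oz × 4/5 ÷ 8 fl oz/cup × 240 g/cup = 120 g
vegetable oil: 0.75 cup × 4/5 × 240 mL/cup = 144 mL
olive oil: 1.5 tsp × 4/5 × 5 mL/tsp = 6 mL

mayonnaise: 29 g; diced celery: 45 g; chicken stock: 120 g; vegetable oil: 144 mL; olive oil: 6 mL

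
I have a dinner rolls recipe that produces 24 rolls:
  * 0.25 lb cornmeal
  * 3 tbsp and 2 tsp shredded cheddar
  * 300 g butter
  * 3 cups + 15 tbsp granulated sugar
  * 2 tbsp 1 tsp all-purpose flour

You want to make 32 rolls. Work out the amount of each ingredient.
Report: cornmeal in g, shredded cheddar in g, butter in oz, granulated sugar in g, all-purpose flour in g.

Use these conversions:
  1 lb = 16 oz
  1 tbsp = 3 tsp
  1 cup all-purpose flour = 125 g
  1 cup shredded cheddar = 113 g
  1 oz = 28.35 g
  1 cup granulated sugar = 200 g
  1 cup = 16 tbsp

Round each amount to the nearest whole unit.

Scaling factor: 32/24 = 4/3.
cornmeal: 0.25 lb × 4/3 × 16 oz/lb × 28.35 g/oz ≈ 151 g
shredded cheddar: (3 tbsp + 2 tsp = 11/3 tbsp) × 4/3 ÷ 16 tbsp/cup × 113 g/cup ≈ 35 g
butter: 300 g × 4/3 ÷ 28.35 g/oz ≈ 14 oz
granulated sugar: (3 cup + 15 tbsp = 3.9375 cup) × 4/3 × 200 g/cup = 1050 g
all-purpose flour: (2 tbsp + 1 tsp = 7/3 tbsp) × 4/3 ÷ 16 tbsp/cup × 125 g/cup ≈ 24 g

cornmeal: 151 g; shredded cheddar: 35 g; butter: 14 oz; granulated sugar: 1050 g; all-purpose flour: 24 g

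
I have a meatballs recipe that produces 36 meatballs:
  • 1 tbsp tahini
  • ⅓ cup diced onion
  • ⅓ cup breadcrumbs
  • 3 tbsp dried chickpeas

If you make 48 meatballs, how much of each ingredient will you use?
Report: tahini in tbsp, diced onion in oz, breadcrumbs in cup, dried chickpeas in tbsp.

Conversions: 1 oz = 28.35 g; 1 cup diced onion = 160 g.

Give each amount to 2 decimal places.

Scaling factor: 48/36 = 4/3.
tahini: 1 tbsp × 4/3 ≈ 1.33 tbsp
diced onion: 1/3 cup × 4/3 × 160 g/cup ÷ 28.35 g/oz ≈ 2.51 oz
breadcrumbs: 1/3 cup × 4/3 ≈ 0.44 cup
dried chickpeas: 3 tbsp × 4/3 = 4.00 tbsp

tahini: 1.33 tbsp; diced onion: 2.51 oz; breadcrumbs: 0.44 cup; dried chickpeas: 4.00 tbsp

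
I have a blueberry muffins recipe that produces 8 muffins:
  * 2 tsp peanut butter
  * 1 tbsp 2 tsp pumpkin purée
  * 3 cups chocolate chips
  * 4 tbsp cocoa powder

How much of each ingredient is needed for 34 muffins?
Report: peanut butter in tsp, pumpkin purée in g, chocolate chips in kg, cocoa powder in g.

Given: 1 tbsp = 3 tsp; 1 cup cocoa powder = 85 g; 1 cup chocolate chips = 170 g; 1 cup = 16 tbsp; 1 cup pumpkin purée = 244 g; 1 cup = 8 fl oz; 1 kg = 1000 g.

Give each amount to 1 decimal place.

Scaling factor: 34/8 = 17/4 = 4.25.
peanut butter: 2 tsp × 17/4 = 8.5 tsp
pumpkin purée: (1 tbsp + 2 tsp = 5/3 tbsp) × 17/4 ÷ 16 tbsp/cup × 244 g/cup ≈ 108.0 g
chocolate chips: 3 cup × 17/4 × 170 g/cup ÷ 1000 g/kg ≈ 2.2 kg
cocoa powder: 4 tbsp × 17/4 ÷ 16 tbsp/cup × 85 g/cup ≈ 90.3 g

peanut butter: 8.5 tsp; pumpkin purée: 108.0 g; chocolate chips: 2.2 kg; cocoa powder: 90.3 g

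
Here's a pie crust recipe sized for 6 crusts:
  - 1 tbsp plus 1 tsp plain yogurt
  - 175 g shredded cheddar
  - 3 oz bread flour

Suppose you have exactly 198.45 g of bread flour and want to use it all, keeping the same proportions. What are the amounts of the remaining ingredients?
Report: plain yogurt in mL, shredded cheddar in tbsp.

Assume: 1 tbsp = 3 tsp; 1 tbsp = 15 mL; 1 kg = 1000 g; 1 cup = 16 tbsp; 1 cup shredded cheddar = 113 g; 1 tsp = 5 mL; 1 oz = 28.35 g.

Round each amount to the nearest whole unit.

The original recipe has 85.05 g of bread flour, so the scaling factor is 198.45 ÷ 85.05 = 7/3.
plain yogurt: (1 tbsp + 1 tsp = 4/3 tbsp) × 7/3 × 15 mL/tbsp ≈ 47 mL
shredded cheddar: 175 g × 7/3 ÷ 113 g/cup × 16 tbsp/cup ≈ 58 tbsp

plain yogurt: 47 mL; shredded cheddar: 58 tbsp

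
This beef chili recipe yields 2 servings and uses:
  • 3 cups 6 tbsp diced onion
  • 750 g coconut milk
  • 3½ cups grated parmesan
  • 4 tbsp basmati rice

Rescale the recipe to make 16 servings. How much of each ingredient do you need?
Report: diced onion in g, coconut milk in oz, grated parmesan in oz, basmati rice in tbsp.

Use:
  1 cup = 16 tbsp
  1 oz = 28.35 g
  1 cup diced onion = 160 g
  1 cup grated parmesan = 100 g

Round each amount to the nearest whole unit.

diced onion: 4320 g; coconut milk: 212 oz; grated parmesan: 99 oz; basmati rice: 32 tbsp

Scaling factor: 16/2 = 8.
diced onion: (3 cup + 6 tbsp = 3.375 cup) × 8 × 160 g/cup = 4320 g
coconut milk: 750 g × 8 ÷ 28.35 g/oz ≈ 212 oz
grated parmesan: 3.5 cup × 8 × 100 g/cup ÷ 28.35 g/oz ≈ 99 oz
basmati rice: 4 tbsp × 8 = 32 tbsp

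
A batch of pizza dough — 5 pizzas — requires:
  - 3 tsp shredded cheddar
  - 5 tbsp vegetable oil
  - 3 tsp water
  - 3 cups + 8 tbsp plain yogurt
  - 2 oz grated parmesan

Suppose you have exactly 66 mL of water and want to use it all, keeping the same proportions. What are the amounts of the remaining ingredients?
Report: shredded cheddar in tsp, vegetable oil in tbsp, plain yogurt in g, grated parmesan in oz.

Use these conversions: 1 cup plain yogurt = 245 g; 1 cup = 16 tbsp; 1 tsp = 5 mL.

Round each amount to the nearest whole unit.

shredded cheddar: 13 tsp; vegetable oil: 22 tbsp; plain yogurt: 3773 g; grated parmesan: 9 oz

The original recipe has 15 mL of water, so the scaling factor is 66 ÷ 15 = 22/5 = 4.4.
shredded cheddar: 3 tsp × 22/5 ≈ 13 tsp
vegetable oil: 5 tbsp × 22/5 = 22 tbsp
plain yogurt: (3 cup + 8 tbsp = 3.5 cup) × 22/5 × 245 g/cup = 3773 g
grated parmesan: 2 oz × 22/5 ≈ 9 oz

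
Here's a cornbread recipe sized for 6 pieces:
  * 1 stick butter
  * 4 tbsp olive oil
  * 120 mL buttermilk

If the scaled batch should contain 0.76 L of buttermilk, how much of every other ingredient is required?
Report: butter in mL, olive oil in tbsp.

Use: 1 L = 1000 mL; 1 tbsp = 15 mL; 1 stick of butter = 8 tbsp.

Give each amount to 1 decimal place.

The original recipe has 0.12 L of buttermilk, so the scaling factor is 0.76 ÷ 0.12 = 19/3.
butter: 1 stick × 19/3 × 8 tbsp/stick × 15 mL/tbsp = 760.0 mL
olive oil: 4 tbsp × 19/3 ≈ 25.3 tbsp

butter: 760.0 mL; olive oil: 25.3 tbsp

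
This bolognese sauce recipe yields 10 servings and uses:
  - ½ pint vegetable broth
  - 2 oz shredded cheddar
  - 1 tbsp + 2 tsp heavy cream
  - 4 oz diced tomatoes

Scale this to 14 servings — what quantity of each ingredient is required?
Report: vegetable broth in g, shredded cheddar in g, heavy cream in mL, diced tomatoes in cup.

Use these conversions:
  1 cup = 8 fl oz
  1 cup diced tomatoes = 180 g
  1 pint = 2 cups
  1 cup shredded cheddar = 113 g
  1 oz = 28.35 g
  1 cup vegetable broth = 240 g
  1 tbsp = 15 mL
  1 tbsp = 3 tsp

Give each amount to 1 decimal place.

Scaling factor: 14/10 = 7/5 = 1.4.
vegetable broth: 0.5 pint × 7/5 × 2 cup/pint × 240 g/cup = 336.0 g
shredded cheddar: 2 oz × 7/5 × 28.35 g/oz ≈ 79.4 g
heavy cream: (1 tbsp + 2 tsp = 5/3 tbsp) × 7/5 × 15 mL/tbsp = 35.0 mL
diced tomatoes: 4 oz × 7/5 × 28.35 g/oz ÷ 180 g/cup ≈ 0.9 cup

vegetable broth: 336.0 g; shredded cheddar: 79.4 g; heavy cream: 35.0 mL; diced tomatoes: 0.9 cup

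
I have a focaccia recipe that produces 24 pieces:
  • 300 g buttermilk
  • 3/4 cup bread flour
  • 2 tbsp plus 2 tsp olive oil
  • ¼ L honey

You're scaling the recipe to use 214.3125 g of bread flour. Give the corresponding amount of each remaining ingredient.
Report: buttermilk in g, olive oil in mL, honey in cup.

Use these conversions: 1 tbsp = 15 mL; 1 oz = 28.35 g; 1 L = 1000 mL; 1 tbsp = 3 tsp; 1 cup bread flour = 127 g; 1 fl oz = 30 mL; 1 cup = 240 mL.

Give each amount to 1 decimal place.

buttermilk: 675.0 g; olive oil: 90.0 mL; honey: 2.3 cup

The original recipe has 95.25 g of bread flour, so the scaling factor is 214.3125 ÷ 95.25 = 9/4 = 2.25.
buttermilk: 300 g × 9/4 = 675.0 g
olive oil: (2 tbsp + 2 tsp = 8/3 tbsp) × 9/4 × 15 mL/tbsp = 90.0 mL
honey: 0.25 L × 9/4 × 1000 mL/L ÷ 240 mL/cup ≈ 2.3 cup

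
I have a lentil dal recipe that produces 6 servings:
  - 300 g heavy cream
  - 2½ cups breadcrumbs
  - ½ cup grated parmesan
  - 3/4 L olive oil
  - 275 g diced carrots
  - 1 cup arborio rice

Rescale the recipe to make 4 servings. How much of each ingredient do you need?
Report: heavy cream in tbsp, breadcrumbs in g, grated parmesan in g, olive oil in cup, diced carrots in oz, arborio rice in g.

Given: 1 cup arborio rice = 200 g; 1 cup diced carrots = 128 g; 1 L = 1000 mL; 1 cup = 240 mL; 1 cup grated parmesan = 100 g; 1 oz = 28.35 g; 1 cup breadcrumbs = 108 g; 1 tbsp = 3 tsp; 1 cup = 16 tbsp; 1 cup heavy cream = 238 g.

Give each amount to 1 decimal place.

heavy cream: 13.4 tbsp; breadcrumbs: 180.0 g; grated parmesan: 33.3 g; olive oil: 2.1 cup; diced carrots: 6.5 oz; arborio rice: 133.3 g

Scaling factor: 4/6 = 2/3.
heavy cream: 300 g × 2/3 ÷ 238 g/cup × 16 tbsp/cup ≈ 13.4 tbsp
breadcrumbs: 2.5 cup × 2/3 × 108 g/cup = 180.0 g
grated parmesan: 0.5 cup × 2/3 × 100 g/cup ≈ 33.3 g
olive oil: 0.75 L × 2/3 × 1000 mL/L ÷ 240 mL/cup ≈ 2.1 cup
diced carrots: 275 g × 2/3 ÷ 28.35 g/oz ≈ 6.5 oz
arborio rice: 1 cup × 2/3 × 200 g/cup ≈ 133.3 g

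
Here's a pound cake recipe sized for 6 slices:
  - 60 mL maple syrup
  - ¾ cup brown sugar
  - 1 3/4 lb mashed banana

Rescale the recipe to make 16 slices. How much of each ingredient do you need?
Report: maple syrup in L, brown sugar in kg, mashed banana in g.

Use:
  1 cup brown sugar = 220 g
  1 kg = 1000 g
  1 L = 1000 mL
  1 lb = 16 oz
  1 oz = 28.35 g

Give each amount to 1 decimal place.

Scaling factor: 16/6 = 8/3.
maple syrup: 60 mL × 8/3 ÷ 1000 mL/L ≈ 0.2 L
brown sugar: 0.75 cup × 8/3 × 220 g/cup ÷ 1000 g/kg ≈ 0.4 kg
mashed banana: 1.75 lb × 8/3 × 16 oz/lb × 28.35 g/oz = 2116.8 g

maple syrup: 0.2 L; brown sugar: 0.4 kg; mashed banana: 2116.8 g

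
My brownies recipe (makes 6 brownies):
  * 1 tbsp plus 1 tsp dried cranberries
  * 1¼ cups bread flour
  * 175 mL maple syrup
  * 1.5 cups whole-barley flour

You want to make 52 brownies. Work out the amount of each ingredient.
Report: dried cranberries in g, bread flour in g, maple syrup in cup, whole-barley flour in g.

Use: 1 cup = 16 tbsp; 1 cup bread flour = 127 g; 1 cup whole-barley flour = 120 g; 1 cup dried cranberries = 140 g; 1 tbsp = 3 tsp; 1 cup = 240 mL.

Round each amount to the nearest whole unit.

Scaling factor: 52/6 = 26/3.
dried cranberries: (1 tbsp + 1 tsp = 4/3 tbsp) × 26/3 ÷ 16 tbsp/cup × 140 g/cup ≈ 101 g
bread flour: 1.25 cup × 26/3 × 127 g/cup ≈ 1376 g
maple syrup: 175 mL × 26/3 ÷ 240 mL/cup ≈ 6 cup
whole-barley flour: 1.5 cup × 26/3 × 120 g/cup = 1560 g

dried cranberries: 101 g; bread flour: 1376 g; maple syrup: 6 cup; whole-barley flour: 1560 g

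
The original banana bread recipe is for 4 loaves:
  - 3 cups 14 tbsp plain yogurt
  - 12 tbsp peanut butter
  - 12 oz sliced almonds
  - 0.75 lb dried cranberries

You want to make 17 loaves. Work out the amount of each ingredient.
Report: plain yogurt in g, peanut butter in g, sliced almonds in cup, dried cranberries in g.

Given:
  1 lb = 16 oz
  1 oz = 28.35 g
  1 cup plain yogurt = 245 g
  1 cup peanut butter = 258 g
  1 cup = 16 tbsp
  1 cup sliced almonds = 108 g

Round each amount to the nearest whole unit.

Scaling factor: 17/4 = 4.25.
plain yogurt: (3 cup + 14 tbsp = 3.875 cup) × 17/4 × 245 g/cup ≈ 4035 g
peanut butter: 12 tbsp × 17/4 ÷ 16 tbsp/cup × 258 g/cup ≈ 822 g
sliced almonds: 12 oz × 17/4 × 28.35 g/oz ÷ 108 g/cup ≈ 13 cup
dried cranberries: 0.75 lb × 17/4 × 16 oz/lb × 28.35 g/oz ≈ 1446 g

plain yogurt: 4035 g; peanut butter: 822 g; sliced almonds: 13 cup; dried cranberries: 1446 g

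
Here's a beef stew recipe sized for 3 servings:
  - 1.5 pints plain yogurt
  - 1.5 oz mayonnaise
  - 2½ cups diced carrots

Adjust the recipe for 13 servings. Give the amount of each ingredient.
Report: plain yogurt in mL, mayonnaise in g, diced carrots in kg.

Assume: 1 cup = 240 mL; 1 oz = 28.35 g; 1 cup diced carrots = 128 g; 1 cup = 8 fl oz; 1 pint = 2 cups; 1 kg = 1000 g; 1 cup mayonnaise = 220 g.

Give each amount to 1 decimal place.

Scaling factor: 13/3.
plain yogurt: 1.5 pint × 13/3 × 2 cup/pint × 240 mL/cup = 3120.0 mL
mayonnaise: 1.5 oz × 13/3 × 28.35 g/oz ≈ 184.3 g
diced carrots: 2.5 cup × 13/3 × 128 g/cup ÷ 1000 g/kg ≈ 1.4 kg

plain yogurt: 3120.0 mL; mayonnaise: 184.3 g; diced carrots: 1.4 kg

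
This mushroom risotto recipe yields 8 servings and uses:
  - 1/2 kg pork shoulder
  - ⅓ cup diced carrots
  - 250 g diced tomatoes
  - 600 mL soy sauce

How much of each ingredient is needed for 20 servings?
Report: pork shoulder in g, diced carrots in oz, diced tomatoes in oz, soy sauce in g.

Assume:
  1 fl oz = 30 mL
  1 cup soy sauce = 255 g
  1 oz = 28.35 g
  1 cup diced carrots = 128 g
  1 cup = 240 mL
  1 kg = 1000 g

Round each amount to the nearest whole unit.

Scaling factor: 20/8 = 5/2 = 2.5.
pork shoulder: 0.5 kg × 5/2 × 1000 g/kg = 1250 g
diced carrots: 1/3 cup × 5/2 × 128 g/cup ÷ 28.35 g/oz ≈ 4 oz
diced tomatoes: 250 g × 5/2 ÷ 28.35 g/oz ≈ 22 oz
soy sauce: 600 mL × 5/2 ÷ 240 mL/cup × 255 g/cup ≈ 1594 g

pork shoulder: 1250 g; diced carrots: 4 oz; diced tomatoes: 22 oz; soy sauce: 1594 g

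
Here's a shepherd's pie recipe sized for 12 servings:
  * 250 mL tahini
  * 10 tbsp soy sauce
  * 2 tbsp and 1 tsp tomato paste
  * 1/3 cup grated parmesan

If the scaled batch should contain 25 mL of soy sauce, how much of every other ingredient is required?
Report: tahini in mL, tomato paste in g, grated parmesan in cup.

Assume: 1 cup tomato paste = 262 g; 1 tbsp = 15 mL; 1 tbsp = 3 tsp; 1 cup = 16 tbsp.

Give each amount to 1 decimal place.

tahini: 41.7 mL; tomato paste: 6.4 g; grated parmesan: 0.1 cup

The original recipe has 150 mL of soy sauce, so the scaling factor is 25 ÷ 150 = 1/6.
tahini: 250 mL × 1/6 ≈ 41.7 mL
tomato paste: (2 tbsp + 1 tsp = 7/3 tbsp) × 1/6 ÷ 16 tbsp/cup × 262 g/cup ≈ 6.4 g
grated parmesan: 1/3 cup × 1/6 ≈ 0.1 cup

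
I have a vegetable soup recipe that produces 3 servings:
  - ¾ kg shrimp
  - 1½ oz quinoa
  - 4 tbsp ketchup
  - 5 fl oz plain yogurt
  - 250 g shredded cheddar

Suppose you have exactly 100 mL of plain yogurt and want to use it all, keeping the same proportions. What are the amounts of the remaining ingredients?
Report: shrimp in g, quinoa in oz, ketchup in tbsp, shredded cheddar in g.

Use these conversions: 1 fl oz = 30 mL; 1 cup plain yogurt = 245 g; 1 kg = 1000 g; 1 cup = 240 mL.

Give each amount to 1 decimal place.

The original recipe has 150 mL of plain yogurt, so the scaling factor is 100 ÷ 150 = 2/3.
shrimp: 0.75 kg × 2/3 × 1000 g/kg = 500.0 g
quinoa: 1.5 oz × 2/3 = 1.0 oz
ketchup: 4 tbsp × 2/3 ≈ 2.7 tbsp
shredded cheddar: 250 g × 2/3 ≈ 166.7 g

shrimp: 500.0 g; quinoa: 1.0 oz; ketchup: 2.7 tbsp; shredded cheddar: 166.7 g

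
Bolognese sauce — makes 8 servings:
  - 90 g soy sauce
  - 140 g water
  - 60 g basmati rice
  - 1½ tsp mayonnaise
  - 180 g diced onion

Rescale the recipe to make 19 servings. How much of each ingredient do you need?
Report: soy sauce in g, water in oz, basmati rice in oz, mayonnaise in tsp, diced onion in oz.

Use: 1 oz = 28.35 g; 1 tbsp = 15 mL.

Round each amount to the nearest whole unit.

Scaling factor: 19/8 = 2.375.
soy sauce: 90 g × 19/8 ≈ 214 g
water: 140 g × 19/8 ÷ 28.35 g/oz ≈ 12 oz
basmati rice: 60 g × 19/8 ÷ 28.35 g/oz ≈ 5 oz
mayonnaise: 1.5 tsp × 19/8 ≈ 4 tsp
diced onion: 180 g × 19/8 ÷ 28.35 g/oz ≈ 15 oz

soy sauce: 214 g; water: 12 oz; basmati rice: 5 oz; mayonnaise: 4 tsp; diced onion: 15 oz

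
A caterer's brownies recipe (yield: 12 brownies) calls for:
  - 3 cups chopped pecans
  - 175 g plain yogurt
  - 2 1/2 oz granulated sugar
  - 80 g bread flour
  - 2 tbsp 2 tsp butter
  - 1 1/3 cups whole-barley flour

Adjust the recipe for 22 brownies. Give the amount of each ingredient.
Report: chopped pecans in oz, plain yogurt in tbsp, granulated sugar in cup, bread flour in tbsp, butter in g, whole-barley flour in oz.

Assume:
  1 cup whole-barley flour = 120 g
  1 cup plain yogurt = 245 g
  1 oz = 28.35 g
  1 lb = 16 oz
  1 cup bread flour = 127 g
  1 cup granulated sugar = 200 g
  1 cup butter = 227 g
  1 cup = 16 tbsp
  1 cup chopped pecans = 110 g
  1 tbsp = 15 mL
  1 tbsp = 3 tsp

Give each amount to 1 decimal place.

Scaling factor: 22/12 = 11/6.
chopped pecans: 3 cup × 11/6 × 110 g/cup ÷ 28.35 g/oz ≈ 21.3 oz
plain yogurt: 175 g × 11/6 ÷ 245 g/cup × 16 tbsp/cup ≈ 21.0 tbsp
granulated sugar: 2.5 oz × 11/6 × 28.35 g/oz ÷ 200 g/cup ≈ 0.6 cup
bread flour: 80 g × 11/6 ÷ 127 g/cup × 16 tbsp/cup ≈ 18.5 tbsp
butter: (2 tbsp + 2 tsp = 8/3 tbsp) × 11/6 ÷ 16 tbsp/cup × 227 g/cup ≈ 69.4 g
whole-barley flour: 4/3 cup × 11/6 × 120 g/cup ÷ 28.35 g/oz ≈ 10.3 oz

chopped pecans: 21.3 oz; plain yogurt: 21.0 tbsp; granulated sugar: 0.6 cup; bread flour: 18.5 tbsp; butter: 69.4 g; whole-barley flour: 10.3 oz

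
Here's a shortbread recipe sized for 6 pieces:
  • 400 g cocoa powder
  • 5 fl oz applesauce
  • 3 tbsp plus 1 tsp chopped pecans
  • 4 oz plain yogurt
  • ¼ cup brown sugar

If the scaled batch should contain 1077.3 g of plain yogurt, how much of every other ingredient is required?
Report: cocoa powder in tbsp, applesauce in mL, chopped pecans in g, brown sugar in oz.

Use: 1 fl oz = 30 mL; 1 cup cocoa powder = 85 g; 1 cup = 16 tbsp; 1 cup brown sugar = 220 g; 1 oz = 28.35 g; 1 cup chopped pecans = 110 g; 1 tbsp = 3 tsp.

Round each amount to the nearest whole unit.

cocoa powder: 715 tbsp; applesauce: 1425 mL; chopped pecans: 218 g; brown sugar: 18 oz

The original recipe has 113.4 g of plain yogurt, so the scaling factor is 1077.3 ÷ 113.4 = 19/2 = 9.5.
cocoa powder: 400 g × 19/2 ÷ 85 g/cup × 16 tbsp/cup ≈ 715 tbsp
applesauce: 5 fl oz × 19/2 × 30 mL/fl oz = 1425 mL
chopped pecans: (3 tbsp + 1 tsp = 10/3 tbsp) × 19/2 ÷ 16 tbsp/cup × 110 g/cup ≈ 218 g
brown sugar: 0.25 cup × 19/2 × 220 g/cup ÷ 28.35 g/oz ≈ 18 oz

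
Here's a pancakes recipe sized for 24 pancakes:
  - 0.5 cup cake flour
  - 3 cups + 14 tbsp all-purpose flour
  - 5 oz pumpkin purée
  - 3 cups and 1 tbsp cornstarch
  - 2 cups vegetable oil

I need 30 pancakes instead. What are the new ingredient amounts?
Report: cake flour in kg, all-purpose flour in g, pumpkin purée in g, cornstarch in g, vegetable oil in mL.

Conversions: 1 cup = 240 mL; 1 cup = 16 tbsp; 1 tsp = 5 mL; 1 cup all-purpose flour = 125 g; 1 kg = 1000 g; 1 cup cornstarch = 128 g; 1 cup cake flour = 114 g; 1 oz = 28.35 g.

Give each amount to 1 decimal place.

Scaling factor: 30/24 = 5/4 = 1.25.
cake flour: 0.5 cup × 5/4 × 114 g/cup ÷ 1000 g/kg ≈ 0.1 kg
all-purpose flour: (3 cup + 14 tbsp = 3.875 cup) × 5/4 × 125 g/cup ≈ 605.5 g
pumpkin purée: 5 oz × 5/4 × 28.35 g/oz ≈ 177.2 g
cornstarch: (3 cup + 1 tbsp = 3.0625 cup) × 5/4 × 128 g/cup = 490.0 g
vegetable oil: 2 cup × 5/4 × 240 mL/cup = 600.0 mL

cake flour: 0.1 kg; all-purpose flour: 605.5 g; pumpkin purée: 177.2 g; cornstarch: 490.0 g; vegetable oil: 600.0 mL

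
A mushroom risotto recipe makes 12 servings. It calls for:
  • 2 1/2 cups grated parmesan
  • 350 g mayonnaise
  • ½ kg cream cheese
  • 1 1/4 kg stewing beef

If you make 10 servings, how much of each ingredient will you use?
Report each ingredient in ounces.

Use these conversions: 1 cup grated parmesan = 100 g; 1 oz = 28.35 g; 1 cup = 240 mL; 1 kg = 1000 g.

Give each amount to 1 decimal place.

grated parmesan: 7.3 oz; mayonnaise: 10.3 oz; cream cheese: 14.7 oz; stewing beef: 36.7 oz

Scaling factor: 10/12 = 5/6.
grated parmesan: 2.5 cup × 5/6 × 100 g/cup ÷ 28.35 g/oz ≈ 7.3 oz
mayonnaise: 350 g × 5/6 ÷ 28.35 g/oz ≈ 10.3 oz
cream cheese: 0.5 kg × 5/6 × 1000 g/kg ÷ 28.35 g/oz ≈ 14.7 oz
stewing beef: 1.25 kg × 5/6 × 1000 g/kg ÷ 28.35 g/oz ≈ 36.7 oz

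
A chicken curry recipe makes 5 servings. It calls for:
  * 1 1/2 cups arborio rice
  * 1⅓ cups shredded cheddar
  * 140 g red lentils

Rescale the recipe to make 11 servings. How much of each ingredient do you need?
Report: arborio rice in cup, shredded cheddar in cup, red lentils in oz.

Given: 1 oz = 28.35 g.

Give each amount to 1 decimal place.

arborio rice: 3.3 cup; shredded cheddar: 2.9 cup; red lentils: 10.9 oz

Scaling factor: 11/5 = 2.2.
arborio rice: 1.5 cup × 11/5 = 3.3 cup
shredded cheddar: 4/3 cup × 11/5 ≈ 2.9 cup
red lentils: 140 g × 11/5 ÷ 28.35 g/oz ≈ 10.9 oz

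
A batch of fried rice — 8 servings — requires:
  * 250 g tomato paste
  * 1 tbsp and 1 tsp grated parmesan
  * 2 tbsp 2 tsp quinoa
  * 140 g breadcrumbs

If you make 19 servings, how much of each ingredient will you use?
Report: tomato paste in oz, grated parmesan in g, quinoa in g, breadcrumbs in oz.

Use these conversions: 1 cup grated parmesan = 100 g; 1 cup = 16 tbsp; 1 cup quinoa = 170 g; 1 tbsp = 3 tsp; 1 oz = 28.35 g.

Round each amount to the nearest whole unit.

Scaling factor: 19/8 = 2.375.
tomato paste: 250 g × 19/8 ÷ 28.35 g/oz ≈ 21 oz
grated parmesan: (1 tbsp + 1 tsp = 4/3 tbsp) × 19/8 ÷ 16 tbsp/cup × 100 g/cup ≈ 20 g
quinoa: (2 tbsp + 2 tsp = 8/3 tbsp) × 19/8 ÷ 16 tbsp/cup × 170 g/cup ≈ 67 g
breadcrumbs: 140 g × 19/8 ÷ 28.35 g/oz ≈ 12 oz

tomato paste: 21 oz; grated parmesan: 20 g; quinoa: 67 g; breadcrumbs: 12 oz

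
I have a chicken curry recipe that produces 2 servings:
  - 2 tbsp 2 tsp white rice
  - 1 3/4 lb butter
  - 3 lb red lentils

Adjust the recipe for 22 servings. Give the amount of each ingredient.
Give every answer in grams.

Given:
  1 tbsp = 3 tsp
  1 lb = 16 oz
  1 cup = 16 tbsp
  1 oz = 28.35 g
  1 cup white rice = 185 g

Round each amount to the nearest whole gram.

white rice: 339 g; butter: 8732 g; red lentils: 14969 g

Scaling factor: 22/2 = 11.
white rice: (2 tbsp + 2 tsp = 8/3 tbsp) × 11 ÷ 16 tbsp/cup × 185 g/cup ≈ 339 g
butter: 1.75 lb × 11 × 16 oz/lb × 28.35 g/oz ≈ 8732 g
red lentils: 3 lb × 11 × 16 oz/lb × 28.35 g/oz ≈ 14969 g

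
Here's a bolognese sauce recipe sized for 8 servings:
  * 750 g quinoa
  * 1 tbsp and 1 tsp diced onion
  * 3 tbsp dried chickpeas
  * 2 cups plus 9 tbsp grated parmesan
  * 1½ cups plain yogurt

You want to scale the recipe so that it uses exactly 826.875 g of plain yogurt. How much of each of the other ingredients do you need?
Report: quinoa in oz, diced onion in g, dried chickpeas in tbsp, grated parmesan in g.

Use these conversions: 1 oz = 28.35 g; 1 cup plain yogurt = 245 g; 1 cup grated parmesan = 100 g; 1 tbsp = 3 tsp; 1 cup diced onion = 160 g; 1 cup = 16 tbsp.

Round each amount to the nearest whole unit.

The original recipe has 367.5 g of plain yogurt, so the scaling factor is 826.875 ÷ 367.5 = 9/4 = 2.25.
quinoa: 750 g × 9/4 ÷ 28.35 g/oz ≈ 60 oz
diced onion: (1 tbsp + 1 tsp = 4/3 tbsp) × 9/4 ÷ 16 tbsp/cup × 160 g/cup = 30 g
dried chickpeas: 3 tbsp × 9/4 ≈ 7 tbsp
grated parmesan: (2 cup + 9 tbsp = 2.5625 cup) × 9/4 × 100 g/cup ≈ 577 g

quinoa: 60 oz; diced onion: 30 g; dried chickpeas: 7 tbsp; grated parmesan: 577 g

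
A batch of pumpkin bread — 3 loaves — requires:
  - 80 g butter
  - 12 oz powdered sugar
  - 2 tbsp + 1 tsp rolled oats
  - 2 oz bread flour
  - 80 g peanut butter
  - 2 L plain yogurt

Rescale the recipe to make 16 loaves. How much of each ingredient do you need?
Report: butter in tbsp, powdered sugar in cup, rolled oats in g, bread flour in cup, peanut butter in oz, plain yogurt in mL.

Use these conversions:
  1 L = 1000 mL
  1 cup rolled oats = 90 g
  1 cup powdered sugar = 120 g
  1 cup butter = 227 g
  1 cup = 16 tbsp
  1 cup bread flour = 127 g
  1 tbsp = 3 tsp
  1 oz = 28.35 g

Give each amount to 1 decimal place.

butter: 30.1 tbsp; powdered sugar: 15.1 cup; rolled oats: 70.0 g; bread flour: 2.4 cup; peanut butter: 15.0 oz; plain yogurt: 10666.7 mL

Scaling factor: 16/3.
butter: 80 g × 16/3 ÷ 227 g/cup × 16 tbsp/cup ≈ 30.1 tbsp
powdered sugar: 12 oz × 16/3 × 28.35 g/oz ÷ 120 g/cup ≈ 15.1 cup
rolled oats: (2 tbsp + 1 tsp = 7/3 tbsp) × 16/3 ÷ 16 tbsp/cup × 90 g/cup = 70.0 g
bread flour: 2 oz × 16/3 × 28.35 g/oz ÷ 127 g/cup ≈ 2.4 cup
peanut butter: 80 g × 16/3 ÷ 28.35 g/oz ≈ 15.0 oz
plain yogurt: 2 L × 16/3 × 1000 mL/L ≈ 10666.7 mL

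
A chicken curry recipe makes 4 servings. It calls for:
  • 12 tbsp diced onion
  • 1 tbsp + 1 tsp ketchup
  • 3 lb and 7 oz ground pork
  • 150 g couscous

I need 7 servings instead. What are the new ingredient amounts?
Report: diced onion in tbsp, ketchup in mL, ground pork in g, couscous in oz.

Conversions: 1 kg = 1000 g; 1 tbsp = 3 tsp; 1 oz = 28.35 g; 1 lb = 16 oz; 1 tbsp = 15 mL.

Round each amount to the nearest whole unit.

diced onion: 21 tbsp; ketchup: 35 mL; ground pork: 2729 g; couscous: 9 oz

Scaling factor: 7/4 = 1.75.
diced onion: 12 tbsp × 7/4 = 21 tbsp
ketchup: (1 tbsp + 1 tsp = 4/3 tbsp) × 7/4 × 15 mL/tbsp = 35 mL
ground pork: (3 lb + 7 oz = 3.4375 lb) × 7/4 × 16 oz/lb × 28.35 g/oz ≈ 2729 g
couscous: 150 g × 7/4 ÷ 28.35 g/oz ≈ 9 oz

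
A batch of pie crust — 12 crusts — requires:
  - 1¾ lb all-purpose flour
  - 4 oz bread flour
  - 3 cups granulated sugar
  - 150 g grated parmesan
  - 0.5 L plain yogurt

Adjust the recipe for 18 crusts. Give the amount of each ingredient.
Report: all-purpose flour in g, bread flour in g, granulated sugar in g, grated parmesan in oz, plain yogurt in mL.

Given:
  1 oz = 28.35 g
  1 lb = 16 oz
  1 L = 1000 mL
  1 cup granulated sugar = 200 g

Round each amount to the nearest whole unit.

Scaling factor: 18/12 = 3/2 = 1.5.
all-purpose flour: 1.75 lb × 3/2 × 16 oz/lb × 28.35 g/oz ≈ 1191 g
bread flour: 4 oz × 3/2 × 28.35 g/oz ≈ 170 g
granulated sugar: 3 cup × 3/2 × 200 g/cup = 900 g
grated parmesan: 150 g × 3/2 ÷ 28.35 g/oz ≈ 8 oz
plain yogurt: 0.5 L × 3/2 × 1000 mL/L = 750 mL

all-purpose flour: 1191 g; bread flour: 170 g; granulated sugar: 900 g; grated parmesan: 8 oz; plain yogurt: 750 mL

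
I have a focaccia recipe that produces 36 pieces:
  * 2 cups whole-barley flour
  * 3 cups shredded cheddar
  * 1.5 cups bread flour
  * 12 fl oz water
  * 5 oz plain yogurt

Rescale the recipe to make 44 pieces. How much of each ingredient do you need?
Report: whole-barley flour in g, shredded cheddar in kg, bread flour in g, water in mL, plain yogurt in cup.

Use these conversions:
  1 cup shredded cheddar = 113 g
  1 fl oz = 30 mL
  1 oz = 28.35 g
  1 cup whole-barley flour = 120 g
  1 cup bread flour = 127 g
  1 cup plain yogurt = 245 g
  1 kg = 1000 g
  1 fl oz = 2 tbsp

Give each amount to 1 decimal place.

whole-barley flour: 293.3 g; shredded cheddar: 0.4 kg; bread flour: 232.8 g; water: 440.0 mL; plain yogurt: 0.7 cup

Scaling factor: 44/36 = 11/9.
whole-barley flour: 2 cup × 11/9 × 120 g/cup ≈ 293.3 g
shredded cheddar: 3 cup × 11/9 × 113 g/cup ÷ 1000 g/kg ≈ 0.4 kg
bread flour: 1.5 cup × 11/9 × 127 g/cup ≈ 232.8 g
water: 12 fl oz × 11/9 × 30 mL/fl oz = 440.0 mL
plain yogurt: 5 oz × 11/9 × 28.35 g/oz ÷ 245 g/cup ≈ 0.7 cup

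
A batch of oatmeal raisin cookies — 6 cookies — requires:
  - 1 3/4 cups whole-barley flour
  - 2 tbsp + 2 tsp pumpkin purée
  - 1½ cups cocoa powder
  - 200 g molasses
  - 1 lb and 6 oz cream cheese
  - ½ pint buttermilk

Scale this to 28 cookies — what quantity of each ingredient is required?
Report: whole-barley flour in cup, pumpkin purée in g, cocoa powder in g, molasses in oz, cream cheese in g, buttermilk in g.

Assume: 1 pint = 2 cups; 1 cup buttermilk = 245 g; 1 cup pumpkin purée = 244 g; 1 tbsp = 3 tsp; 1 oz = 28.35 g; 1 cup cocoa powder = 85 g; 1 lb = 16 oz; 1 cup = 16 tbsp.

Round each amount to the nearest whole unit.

Scaling factor: 28/6 = 14/3.
whole-barley flour: 1.75 cup × 14/3 ≈ 8 cup
pumpkin purée: (2 tbsp + 2 tsp = 8/3 tbsp) × 14/3 ÷ 16 tbsp/cup × 244 g/cup ≈ 190 g
cocoa powder: 1.5 cup × 14/3 × 85 g/cup = 595 g
molasses: 200 g × 14/3 ÷ 28.35 g/oz ≈ 33 oz
cream cheese: (1 lb + 6 oz = 1.375 lb) × 14/3 × 16 oz/lb × 28.35 g/oz ≈ 2911 g
buttermilk: 0.5 pint × 14/3 × 2 cup/pint × 245 g/cup ≈ 1143 g

whole-barley flour: 8 cup; pumpkin purée: 190 g; cocoa powder: 595 g; molasses: 33 oz; cream cheese: 2911 g; buttermilk: 1143 g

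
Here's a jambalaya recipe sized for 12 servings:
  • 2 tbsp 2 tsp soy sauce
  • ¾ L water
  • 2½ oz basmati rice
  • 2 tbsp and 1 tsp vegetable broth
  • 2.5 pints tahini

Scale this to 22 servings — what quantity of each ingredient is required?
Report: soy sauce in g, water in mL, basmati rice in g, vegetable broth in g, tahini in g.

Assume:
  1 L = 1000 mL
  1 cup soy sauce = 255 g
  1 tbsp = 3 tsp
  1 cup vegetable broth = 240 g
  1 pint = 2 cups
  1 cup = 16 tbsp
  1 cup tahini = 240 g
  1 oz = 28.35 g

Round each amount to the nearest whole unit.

soy sauce: 78 g; water: 1375 mL; basmati rice: 130 g; vegetable broth: 64 g; tahini: 2200 g

Scaling factor: 22/12 = 11/6.
soy sauce: (2 tbsp + 2 tsp = 8/3 tbsp) × 11/6 ÷ 16 tbsp/cup × 255 g/cup ≈ 78 g
water: 0.75 L × 11/6 × 1000 mL/L = 1375 mL
basmati rice: 2.5 oz × 11/6 × 28.35 g/oz ≈ 130 g
vegetable broth: (2 tbsp + 1 tsp = 7/3 tbsp) × 11/6 ÷ 16 tbsp/cup × 240 g/cup ≈ 64 g
tahini: 2.5 pint × 11/6 × 2 cup/pint × 240 g/cup = 2200 g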